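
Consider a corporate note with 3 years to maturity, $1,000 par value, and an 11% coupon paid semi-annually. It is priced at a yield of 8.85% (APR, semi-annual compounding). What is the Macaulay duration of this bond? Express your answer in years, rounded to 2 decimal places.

2.65 years

Periodic yield y = 0.04425. Discount each cash flow and weight by its period:
  t   CF        PV=CF/(1+0.04425)^t    t·PV
  1        55.00        52.6694        52.6694
  2        55.00        50.4375       100.8750
  3        55.00        48.3002       144.9007
  4        55.00        46.2535       185.0141
  5        55.00        44.2935       221.4676
  6     1,055.00       813.6274     4,881.7643
  Σ                  1,055.5816     5,586.6911
Price P = Σ PV = 1,055.5816.
Macaulay duration = Σ(t·PV) / P = 5,586.6911 / 1,055.5816 = 5.29252 half-year periods.
In years: 5.29252 / 2 = 2.64626 years.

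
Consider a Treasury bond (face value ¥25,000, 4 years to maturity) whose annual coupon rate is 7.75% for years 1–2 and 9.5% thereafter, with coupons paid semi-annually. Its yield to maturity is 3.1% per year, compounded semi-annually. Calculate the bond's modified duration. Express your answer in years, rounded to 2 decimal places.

3.50 years

Periodic yield y = 0.0155. First find Macaulay duration:
  t   CF        PV=CF/(1+0.0155)^t    t·PV
  1       968.75       953.9636       953.9636
  2       968.75       939.4028     1,878.8056
  3       968.75       925.0643     2,775.1930
  4       968.75       910.9447     3,643.7787
  5     1,187.50     1,099.5981     5,497.9905
  6     1,187.50     1,082.8145     6,496.8868
  7     1,187.50     1,066.2870     7,464.0092
  8    26,187.50    23,155.5243   185,244.1941
  Σ                 30,133.5993   213,954.8215
P = 30,133.5993; Macaulay duration = 213,954.8215 / 30,133.5993 = 7.10021 half-year periods = 3.55010 years.
Modified duration = D_Mac / (1 + y) = 3.55010 / 1.0155 = 3.49592 years.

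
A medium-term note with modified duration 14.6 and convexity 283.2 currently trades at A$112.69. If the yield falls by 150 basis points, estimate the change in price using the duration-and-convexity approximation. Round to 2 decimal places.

Duration effect: -D_mod·Δy = -14.6 × (-0.015) = +0.219000
Convexity effect: ½·C·(Δy)² = 0.5 × 283.2 × (-0.015)² = +0.0318600
ΔP/P ≈ +0.219000 + 0.0318600 = +0.250860
ΔP ≈ 112.69 × (+0.250860) = +28.2694134.

+A$28.27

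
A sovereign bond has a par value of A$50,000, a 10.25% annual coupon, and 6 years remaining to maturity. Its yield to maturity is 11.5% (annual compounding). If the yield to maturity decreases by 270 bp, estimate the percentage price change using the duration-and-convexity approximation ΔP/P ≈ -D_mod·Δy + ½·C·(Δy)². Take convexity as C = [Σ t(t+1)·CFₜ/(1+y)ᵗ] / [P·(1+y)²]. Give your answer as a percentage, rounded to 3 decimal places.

+12.345%

With y = 0.115:
  t   CF        PV=CF/(1+0.115)^t    t·PV        t(t+1)·PV
  1     5,125.00     4,596.4126     4,596.4126       9,192.8251
  2     5,125.00     4,122.3431     8,244.6862      24,734.0586
  3     5,125.00     3,697.1687    11,091.5061      44,366.0244
  4     5,125.00     3,315.8464    13,263.3855      66,316.9273
  5     5,125.00     2,973.8532    14,869.2662      89,215.5973
  6    55,125.00    28,687.9423   172,127.6536   1,204,893.5751
  Σ                 47,393.5662   224,192.9101   1,438,719.0078
P = 47,393.5662; D_Mac = 4.73045 yrs; D_mod = 4.24256 yrs; C = 24.41782.
Duration effect: -4.24256 × (-0.027) = +0.114549
Convexity effect: 0.5 × 24.41782 × (-0.027)² = +0.0089003
ΔP/P ≈ +0.114549 + 0.0089003 = +0.123449 = +12.3449%.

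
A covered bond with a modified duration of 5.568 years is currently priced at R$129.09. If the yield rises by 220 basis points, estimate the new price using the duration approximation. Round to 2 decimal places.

Duration approximation: ΔP/P ≈ -D_mod · Δy = -5.568 × (+0.022) = -0.122496.
New price ≈ 129.09 × (1 - 0.122496) = 113.27699136.

R$113.28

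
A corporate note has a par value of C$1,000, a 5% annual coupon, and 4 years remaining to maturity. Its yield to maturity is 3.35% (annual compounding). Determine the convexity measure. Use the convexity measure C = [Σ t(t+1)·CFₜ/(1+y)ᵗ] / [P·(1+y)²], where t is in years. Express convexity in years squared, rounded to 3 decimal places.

17.058

With y = 0.0335:
  t   CF        PV=CF/(1+0.0335)^t    t·PV        t(t+1)·PV
  1        50.00        48.3793        48.3793          96.7586
  2        50.00        46.8111        93.6222         280.8667
  3        50.00        45.2938       135.8813         543.5254
  4     1,050.00       920.3380     3,681.3522      18,406.7609
  Σ                  1,060.8222     3,959.2351      19,327.9116
P = 1,060.8222.
Convexity = Σ t(t+1)·PV / [P·(1+y)²] = 19,327.9116 / (1,060.8222 × 1.068122) = 17.05773.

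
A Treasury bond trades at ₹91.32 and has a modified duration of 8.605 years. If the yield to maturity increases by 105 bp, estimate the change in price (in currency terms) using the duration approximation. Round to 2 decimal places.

-₹8.25

Duration approximation: ΔP/P ≈ -D_mod · Δy = -8.605 × (+0.0105) = -0.0903525.
ΔP ≈ 91.32 × (-0.0903525) = -8.2509903.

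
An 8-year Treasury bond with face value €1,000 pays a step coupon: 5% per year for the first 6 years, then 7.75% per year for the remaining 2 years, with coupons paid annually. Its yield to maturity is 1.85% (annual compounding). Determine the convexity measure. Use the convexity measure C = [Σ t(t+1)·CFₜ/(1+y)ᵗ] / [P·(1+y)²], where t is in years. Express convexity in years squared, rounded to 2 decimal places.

With y = 0.0185:
  t   CF        PV=CF/(1+0.0185)^t    t·PV        t(t+1)·PV
  1        50.00        49.0918        49.0918          98.1836
  2        50.00        48.2001        96.4002         289.2006
  3        50.00        47.3246       141.9738         567.8951
  4        50.00        46.4650       185.8600         929.2998
  5        50.00        45.6210       228.1050       1,368.6301
  6        50.00        44.7923       268.7541       1,881.2785
  7        77.50        68.1670       477.1693       3,817.3545
  8     1,077.50       930.5271     7,444.2166      66,997.9491
  Σ                  1,280.1890     8,891.5707      75,949.7915
P = 1,280.1890.
Convexity = Σ t(t+1)·PV / [P·(1+y)²] = 75,949.7915 / (1,280.1890 × 1.037342) = 57.19136.

57.19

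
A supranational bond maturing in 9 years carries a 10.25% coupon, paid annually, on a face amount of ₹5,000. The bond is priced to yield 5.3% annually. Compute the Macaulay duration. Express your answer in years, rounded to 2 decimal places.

6.68 years

Periodic yield y = 0.053. Discount each cash flow and weight by its year:
  t   CF        PV=CF/(1+0.053)^t    t·PV
  1       512.50       486.7047       486.7047
  2       512.50       462.2076       924.4153
  3       512.50       438.9436     1,316.8309
  4       512.50       416.8506     1,667.4022
  5       512.50       395.8695     1,979.3474
  6       512.50       375.9444     2,255.6665
  7       512.50       357.0222     2,499.1557
  8       512.50       339.0525     2,712.4197
  9     5,512.50     3,463.3251    31,169.9260
  Σ                  6,735.9202    45,011.8683
Price P = Σ PV = 6,735.9202.
Macaulay duration = Σ(t·PV) / P = 45,011.8683 / 6,735.9202 = 6.68236 years.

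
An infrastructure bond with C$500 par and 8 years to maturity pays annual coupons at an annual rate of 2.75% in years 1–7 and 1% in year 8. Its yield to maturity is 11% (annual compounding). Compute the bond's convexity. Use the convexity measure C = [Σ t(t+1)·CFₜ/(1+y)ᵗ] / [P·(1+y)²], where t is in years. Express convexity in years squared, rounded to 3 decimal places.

With y = 0.11:
  t   CF        PV=CF/(1+0.11)^t    t·PV        t(t+1)·PV
  1        13.75        12.3874        12.3874          24.7748
  2        13.75        11.1598        22.3196          66.9589
  3        13.75        10.0539        30.1616         120.6466
  4        13.75         9.0576        36.2302         181.1510
  5        13.75         8.1600        40.7998         244.7987
  6        13.75         7.3513        44.1079         308.7551
  7        13.75         6.6228        46.3596         370.8770
  8       505.00       219.1329     1,753.0630      15,777.5674
  Σ                    283.9256     1,985.4292      17,095.5294
P = 283.9256.
Convexity = Σ t(t+1)·PV / [P·(1+y)²] = 17,095.5294 / (283.9256 × 1.232100) = 48.86885.

48.869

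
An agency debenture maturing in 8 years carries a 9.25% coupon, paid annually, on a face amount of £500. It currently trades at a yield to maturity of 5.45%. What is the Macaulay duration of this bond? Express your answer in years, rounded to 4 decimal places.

6.2130 years

Periodic yield y = 0.0545. Discount each cash flow and weight by its year:
  t   CF        PV=CF/(1+0.0545)^t    t·PV
  1        46.25        43.8596        43.8596
  2        46.25        41.5928        83.1857
  3        46.25        39.4432       118.3296
  4        46.25        37.4046       149.6185
  5        46.25        35.4714       177.3572
  6        46.25        33.6382       201.8290
  7        46.25        31.8996       223.2974
  8       546.25       357.2883     2,858.3063
  Σ                    620.5978     3,855.7833
Price P = Σ PV = 620.5978.
Macaulay duration = Σ(t·PV) / P = 3,855.7833 / 620.5978 = 6.21301 years.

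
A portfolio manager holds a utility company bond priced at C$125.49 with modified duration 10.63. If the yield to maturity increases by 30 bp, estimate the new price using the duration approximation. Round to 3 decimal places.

Duration approximation: ΔP/P ≈ -D_mod · Δy = -10.63 × (+0.003) = -0.031890.
New price ≈ 125.49 × (1 - 0.031890) = 121.4881239.

C$121.488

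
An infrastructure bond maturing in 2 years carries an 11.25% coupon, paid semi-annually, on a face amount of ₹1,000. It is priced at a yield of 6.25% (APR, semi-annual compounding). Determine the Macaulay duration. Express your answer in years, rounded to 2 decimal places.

1.85 years

Periodic yield y = 0.03125. Discount each cash flow and weight by its period:
  t   CF        PV=CF/(1+0.03125)^t    t·PV
  1        56.25        54.5455        54.5455
  2        56.25        52.8926       105.7851
  3        56.25        51.2898       153.8693
  4     1,056.25       933.9226     3,735.6903
  Σ                  1,092.6504     4,049.8902
Price P = Σ PV = 1,092.6504.
Macaulay duration = Σ(t·PV) / P = 4,049.8902 / 1,092.6504 = 3.70648 half-year periods.
In years: 3.70648 / 2 = 1.85324 years.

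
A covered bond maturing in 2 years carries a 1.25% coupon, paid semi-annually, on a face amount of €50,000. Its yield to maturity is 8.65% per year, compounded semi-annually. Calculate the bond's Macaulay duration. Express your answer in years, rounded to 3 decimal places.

Periodic yield y = 0.04325. Discount each cash flow and weight by its period:
  t   CF        PV=CF/(1+0.04325)^t    t·PV
  1       312.50       299.5447       299.5447
  2       312.50       287.1265       574.2529
  3       312.50       275.2231       825.6692
  4    50,312.50    42,473.9180   169,895.6720
  Σ                 43,335.8122   171,595.1388
Price P = Σ PV = 43,335.8122.
Macaulay duration = Σ(t·PV) / P = 171,595.1388 / 43,335.8122 = 3.95966 half-year periods.
In years: 3.95966 / 2 = 1.97983 years.

1.980 years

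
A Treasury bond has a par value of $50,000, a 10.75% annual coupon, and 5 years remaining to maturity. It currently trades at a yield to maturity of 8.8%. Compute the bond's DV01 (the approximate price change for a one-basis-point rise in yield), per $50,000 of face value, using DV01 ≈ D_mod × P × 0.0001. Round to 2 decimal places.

Periodic yield y = 0.088.
  t   CF        PV=CF/(1+0.088)^t    t·PV
  1     5,375.00     4,940.2574     4,940.2574
  2     5,375.00     4,540.6777     9,081.3554
  3     5,375.00     4,173.4170    12,520.2510
  4     5,375.00     3,835.8612    15,343.4449
  5    55,375.00    36,321.9589   181,609.7944
  Σ                 53,812.1722   223,495.1031
P = 53,812.1722; D_Mac = 4.15324 yrs; D_mod = 3.81732 yrs.
DV01 ≈ 3.81732 × 53,812.1722 × 0.0001 = 20.541829.

$20.54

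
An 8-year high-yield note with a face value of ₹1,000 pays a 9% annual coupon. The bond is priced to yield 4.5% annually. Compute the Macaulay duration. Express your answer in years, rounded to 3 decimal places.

6.292 years

Periodic yield y = 0.045. Discount each cash flow and weight by its year:
  t   CF        PV=CF/(1+0.045)^t    t·PV
  1        90.00        86.1244        86.1244
  2        90.00        82.4157       164.8314
  3        90.00        78.8667       236.6001
  4        90.00        75.4705       301.8821
  5        90.00        72.2206       361.1030
  6        90.00        69.1106       414.6637
  7        90.00        66.1346       462.9419
  8     1,090.00       766.4718     6,131.7743
  Σ                  1,296.8149     8,159.9209
Price P = Σ PV = 1,296.8149.
Macaulay duration = Σ(t·PV) / P = 8,159.9209 / 1,296.8149 = 6.29228 years.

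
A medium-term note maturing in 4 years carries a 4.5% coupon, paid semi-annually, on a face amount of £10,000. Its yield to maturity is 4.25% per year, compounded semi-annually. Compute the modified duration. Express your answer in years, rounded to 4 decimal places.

Periodic yield y = 0.02125. First find Macaulay duration:
  t   CF        PV=CF/(1+0.02125)^t    t·PV
  1       225.00       220.3182       220.3182
  2       225.00       215.7339       431.4678
  3       225.00       211.2449       633.7348
  4       225.00       206.8494       827.3976
  5       225.00       202.5453     1,012.7265
  6       225.00       198.3308     1,189.9846
  7       225.00       194.2039     1,359.4276
  8    10,225.00     8,641.8507    69,134.8058
  Σ                 10,091.0772    74,809.8629
P = 10,091.0772; Macaulay duration = 74,809.8629 / 10,091.0772 = 7.41347 half-year periods = 3.70673 years.
Modified duration = D_Mac / (1 + y) = 3.70673 / 1.02125 = 3.62960 years.

3.6296 years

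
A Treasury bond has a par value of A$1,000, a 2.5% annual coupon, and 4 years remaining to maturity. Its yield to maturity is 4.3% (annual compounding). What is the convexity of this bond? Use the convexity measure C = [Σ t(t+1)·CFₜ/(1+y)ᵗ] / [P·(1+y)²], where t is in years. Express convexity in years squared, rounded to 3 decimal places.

With y = 0.043:
  t   CF        PV=CF/(1+0.043)^t    t·PV        t(t+1)·PV
  1        25.00        23.9693        23.9693          47.9386
  2        25.00        22.9811        45.9623         137.8868
  3        25.00        22.0337        66.1010         264.4042
  4     1,025.00       866.1371     3,464.5483      17,322.7416
  Σ                    935.1212     3,600.5809      17,772.9712
P = 935.1212.
Convexity = Σ t(t+1)·PV / [P·(1+y)²] = 17,772.9712 / (935.1212 × 1.087849) = 17.47123.

17.471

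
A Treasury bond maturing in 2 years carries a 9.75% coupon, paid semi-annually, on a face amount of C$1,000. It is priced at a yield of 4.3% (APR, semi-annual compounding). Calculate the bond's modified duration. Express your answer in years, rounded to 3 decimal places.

1.833 years

Periodic yield y = 0.0215. First find Macaulay duration:
  t   CF        PV=CF/(1+0.0215)^t    t·PV
  1        48.75        47.7239        47.7239
  2        48.75        46.7195        93.4389
  3        48.75        45.7361       137.2084
  4     1,048.75       963.2045     3,852.8179
  Σ                  1,103.3840     4,131.1892
P = 1,103.3840; Macaulay duration = 4,131.1892 / 1,103.3840 = 3.74411 half-year periods = 1.87205 years.
Modified duration = D_Mac / (1 + y) = 1.87205 / 1.0215 = 1.83265 years.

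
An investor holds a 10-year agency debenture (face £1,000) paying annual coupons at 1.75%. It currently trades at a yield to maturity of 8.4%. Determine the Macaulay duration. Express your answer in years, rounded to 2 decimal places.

8.94 years

Periodic yield y = 0.084. Discount each cash flow and weight by its year:
  t   CF        PV=CF/(1+0.084)^t    t·PV
  1        17.50        16.1439        16.1439
  2        17.50        14.8929        29.7858
  3        17.50        13.7388        41.2165
  4        17.50        12.6742        50.6968
  5        17.50        11.6921        58.4604
  6        17.50        10.7860        64.7163
  7        17.50         9.9502        69.6516
  8        17.50         9.1792        73.4334
  9        17.50         8.4679        76.2109
  10    1,017.50       454.1942     4,541.9421
  Σ                    561.7195     5,022.2578
Price P = Σ PV = 561.7195.
Macaulay duration = Σ(t·PV) / P = 5,022.2578 / 561.7195 = 8.94086 years.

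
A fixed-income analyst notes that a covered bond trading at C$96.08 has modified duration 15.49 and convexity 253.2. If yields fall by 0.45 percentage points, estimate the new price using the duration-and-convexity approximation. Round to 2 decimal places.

C$103.02

Duration effect: -D_mod·Δy = -15.49 × (-0.0045) = +0.069705
Convexity effect: ½·C·(Δy)² = 0.5 × 253.2 × (-0.0045)² = +0.00256365
ΔP/P ≈ +0.069705 + 0.00256365 = +0.07226865
New price ≈ 96.08 × (1 + 0.07226865) = 103.023571892.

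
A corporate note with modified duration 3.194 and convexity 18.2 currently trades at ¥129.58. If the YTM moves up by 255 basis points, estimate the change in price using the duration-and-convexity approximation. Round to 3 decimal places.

-¥9.787

Duration effect: -D_mod·Δy = -3.194 × (+0.0255) = -0.081447
Convexity effect: ½·C·(Δy)² = 0.5 × 18.2 × (0.0255)² = +0.005917275
ΔP/P ≈ -0.081447 + 0.005917275 = -0.075529725
ΔP ≈ 129.58 × (-0.075529725) = -9.7871417655.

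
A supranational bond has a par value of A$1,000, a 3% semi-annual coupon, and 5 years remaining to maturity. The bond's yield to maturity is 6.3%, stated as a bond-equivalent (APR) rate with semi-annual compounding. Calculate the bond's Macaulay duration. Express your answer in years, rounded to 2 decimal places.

Periodic yield y = 0.0315. Discount each cash flow and weight by its period:
  t   CF        PV=CF/(1+0.0315)^t    t·PV
  1        15.00        14.5419        14.5419
  2        15.00        14.0978        28.1957
  3        15.00        13.6673        41.0020
  4        15.00        13.2500        52.9998
  5        15.00        12.8453        64.2266
  6        15.00        12.4531        74.7183
  7        15.00        12.0728        84.5093
  8        15.00        11.7041        93.6327
  9        15.00        11.3467       102.1200
  10    1,015.00       744.3440     7,443.4405
  Σ                    860.3230     7,999.3868
Price P = Σ PV = 860.3230.
Macaulay duration = Σ(t·PV) / P = 7,999.3868 / 860.3230 = 9.29812 half-year periods.
In years: 9.29812 / 2 = 4.64906 years.

4.65 years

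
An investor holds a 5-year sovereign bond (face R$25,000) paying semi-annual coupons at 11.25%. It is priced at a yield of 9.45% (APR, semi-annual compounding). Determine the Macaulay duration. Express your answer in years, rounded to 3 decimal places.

3.997 years

Periodic yield y = 0.04725. Discount each cash flow and weight by its period:
  t   CF        PV=CF/(1+0.04725)^t    t·PV
  1     1,406.25     1,342.8026     1,342.8026
  2     1,406.25     1,282.2178     2,564.4356
  3     1,406.25     1,224.3665     3,673.0994
  4     1,406.25     1,169.1253     4,676.5012
  5     1,406.25     1,116.3765     5,581.8826
  6     1,406.25     1,066.0076     6,396.0459
  7     1,406.25     1,017.9113     7,125.3794
  8     1,406.25       971.9850     7,775.8804
  9     1,406.25       928.1309     8,353.1778
  10   26,406.25    16,641.9051   166,419.0507
  Σ                 26,760.8286   213,908.2554
Price P = Σ PV = 26,760.8286.
Macaulay duration = Σ(t·PV) / P = 213,908.2554 / 26,760.8286 = 7.99333 half-year periods.
In years: 7.99333 / 2 = 3.99667 years.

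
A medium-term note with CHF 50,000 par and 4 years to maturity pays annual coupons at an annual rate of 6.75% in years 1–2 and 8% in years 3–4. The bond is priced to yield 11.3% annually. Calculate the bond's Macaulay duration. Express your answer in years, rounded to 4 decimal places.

3.6021 years

Periodic yield y = 0.113. Discount each cash flow and weight by its year:
  t   CF        PV=CF/(1+0.113)^t    t·PV
  1     3,375.00     3,032.3450     3,032.3450
  2     3,375.00     2,724.4789     5,448.9578
  3     4,000.00     2,901.1788     8,703.5365
  4    54,000.00    35,189.5005   140,758.0021
  Σ                 43,847.5033   157,942.8413
Price P = Σ PV = 43,847.5033.
Macaulay duration = Σ(t·PV) / P = 157,942.8413 / 43,847.5033 = 3.60209 years.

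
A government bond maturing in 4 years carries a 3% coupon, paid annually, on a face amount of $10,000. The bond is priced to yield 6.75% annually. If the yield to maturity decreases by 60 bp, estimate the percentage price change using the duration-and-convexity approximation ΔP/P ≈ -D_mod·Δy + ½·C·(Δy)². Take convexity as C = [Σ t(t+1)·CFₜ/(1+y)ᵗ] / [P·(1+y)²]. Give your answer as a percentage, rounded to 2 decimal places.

With y = 0.0675:
  t   CF        PV=CF/(1+0.0675)^t    t·PV        t(t+1)·PV
  1       300.00       281.0304       281.0304         562.0609
  2       300.00       263.2604       526.5207       1,579.5622
  3       300.00       246.6139       739.8418       2,959.3672
  4    10,300.00     7,931.6892    31,726.7569     158,633.7846
  Σ                  8,722.5940    33,274.1499     163,734.7749
P = 8,722.5940; D_Mac = 3.81471 yrs; D_mod = 3.57350 yrs; C = 16.47250.
Duration effect: -3.57350 × (-0.006) = +0.021441
Convexity effect: 0.5 × 16.47250 × (-0.006)² = +0.0002965
ΔP/P ≈ +0.021441 + 0.0002965 = +0.021737 = +2.1737%.

+2.17%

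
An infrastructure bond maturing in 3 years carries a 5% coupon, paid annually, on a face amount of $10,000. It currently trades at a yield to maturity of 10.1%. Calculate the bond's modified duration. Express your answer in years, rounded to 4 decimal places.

Periodic yield y = 0.101. First find Macaulay duration:
  t   CF        PV=CF/(1+0.101)^t    t·PV
  1       500.00       454.1326       454.1326
  2       500.00       412.4728       824.9457
  3    10,500.00     7,867.3295    23,601.9886
  Σ                  8,733.9350    24,881.0669
P = 8,733.9350; Macaulay duration = 24,881.0669 / 8,733.9350 = 2.84878 years.
Modified duration = D_Mac / (1 + y) = 2.84878 / 1.101 = 2.58745 years.

2.5874 years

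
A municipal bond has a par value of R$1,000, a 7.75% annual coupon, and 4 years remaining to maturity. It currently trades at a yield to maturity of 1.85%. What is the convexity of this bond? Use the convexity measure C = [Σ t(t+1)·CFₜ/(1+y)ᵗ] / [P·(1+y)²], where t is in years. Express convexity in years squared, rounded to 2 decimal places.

16.92

With y = 0.0185:
  t   CF        PV=CF/(1+0.0185)^t    t·PV        t(t+1)·PV
  1        77.50        76.0923        76.0923         152.1846
  2        77.50        74.7102       149.4203         448.2609
  3        77.50        73.3531       220.0594         880.2375
  4     1,077.50     1,001.3206     4,005.2823      20,026.4117
  Σ                  1,225.4762     4,450.8543      21,507.0947
P = 1,225.4762.
Convexity = Σ t(t+1)·PV / [P·(1+y)²] = 21,507.0947 / (1,225.4762 × 1.037342) = 16.91823.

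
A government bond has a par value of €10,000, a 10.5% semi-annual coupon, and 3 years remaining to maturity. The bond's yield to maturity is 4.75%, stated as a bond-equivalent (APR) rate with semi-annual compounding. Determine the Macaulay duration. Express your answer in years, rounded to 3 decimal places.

2.678 years

Periodic yield y = 0.02375. Discount each cash flow and weight by its period:
  t   CF        PV=CF/(1+0.02375)^t    t·PV
  1       525.00       512.8205       512.8205
  2       525.00       500.9236     1,001.8472
  3       525.00       489.3026     1,467.9079
  4       525.00       477.9513     1,911.8052
  5       525.00       466.8633     2,334.3165
  6    10,525.00     9,142.3663    54,854.1976
  Σ                 11,590.2276    62,082.8948
Price P = Σ PV = 11,590.2276.
Macaulay duration = Σ(t·PV) / P = 62,082.8948 / 11,590.2276 = 5.35649 half-year periods.
In years: 5.35649 / 2 = 2.67824 years.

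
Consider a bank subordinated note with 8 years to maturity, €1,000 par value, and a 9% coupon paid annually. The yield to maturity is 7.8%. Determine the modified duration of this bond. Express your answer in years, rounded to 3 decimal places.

Periodic yield y = 0.078. First find Macaulay duration:
  t   CF        PV=CF/(1+0.078)^t    t·PV
  1        90.00        83.4879        83.4879
  2        90.00        77.4471       154.8941
  3        90.00        71.8433       215.5299
  4        90.00        66.6450       266.5799
  5        90.00        61.8228       309.1140
  6        90.00        57.3495       344.0972
  7        90.00        53.1999       372.3996
  8     1,090.00       597.6906     4,781.5246
  Σ                  1,069.4862     6,527.6274
P = 1,069.4862; Macaulay duration = 6,527.6274 / 1,069.4862 = 6.10352 years.
Modified duration = D_Mac / (1 + y) = 6.10352 / 1.078 = 5.66189 years.

5.662 years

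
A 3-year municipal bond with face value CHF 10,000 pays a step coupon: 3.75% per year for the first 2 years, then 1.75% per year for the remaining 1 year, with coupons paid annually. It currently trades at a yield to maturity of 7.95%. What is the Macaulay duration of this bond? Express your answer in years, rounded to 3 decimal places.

Periodic yield y = 0.0795. Discount each cash flow and weight by its year:
  t   CF        PV=CF/(1+0.0795)^t    t·PV
  1       375.00       347.3830       347.3830
  2       375.00       321.8000       643.5999
  3    10,175.00     8,088.4718    24,265.4155
  Σ                  8,757.6548    25,256.3985
Price P = Σ PV = 8,757.6548.
Macaulay duration = Σ(t·PV) / P = 25,256.3985 / 8,757.6548 = 2.88392 years.

2.884 years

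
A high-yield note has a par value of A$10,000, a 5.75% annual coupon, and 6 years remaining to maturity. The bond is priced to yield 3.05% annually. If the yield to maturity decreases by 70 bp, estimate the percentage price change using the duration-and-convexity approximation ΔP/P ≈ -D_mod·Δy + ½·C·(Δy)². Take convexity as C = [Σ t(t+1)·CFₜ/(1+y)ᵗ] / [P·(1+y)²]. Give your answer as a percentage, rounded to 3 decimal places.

+3.681%

With y = 0.0305:
  t   CF        PV=CF/(1+0.0305)^t    t·PV        t(t+1)·PV
  1       575.00       557.9816       557.9816       1,115.9631
  2       575.00       541.4668     1,082.9336       3,248.8009
  3       575.00       525.4409     1,576.3226       6,305.2905
  4       575.00       509.8893     2,039.5570      10,197.7851
  5       575.00       494.7979     2,473.9896      14,843.9376
  6    10,575.00     8,830.6445    52,983.8667     370,887.0672
  Σ                 11,460.2209    60,714.6512     406,598.8444
P = 11,460.2209; D_Mac = 5.29786 yrs; D_mod = 5.14106 yrs; C = 33.41005.
Duration effect: -5.14106 × (-0.007) = +0.035987
Convexity effect: 0.5 × 33.41005 × (-0.007)² = +0.0008185
ΔP/P ≈ +0.035987 + 0.0008185 = +0.036806 = +3.6806%.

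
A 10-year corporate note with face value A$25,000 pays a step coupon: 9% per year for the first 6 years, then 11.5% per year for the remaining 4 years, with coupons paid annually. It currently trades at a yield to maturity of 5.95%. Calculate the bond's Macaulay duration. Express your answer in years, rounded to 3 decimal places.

7.357 years

Periodic yield y = 0.0595. Discount each cash flow and weight by its year:
  t   CF        PV=CF/(1+0.0595)^t    t·PV
  1     2,250.00     2,123.6432     2,123.6432
  2     2,250.00     2,004.3825     4,008.7649
  3     2,250.00     1,891.8192     5,675.4577
  4     2,250.00     1,785.5774     7,142.3095
  5     2,250.00     1,685.3019     8,426.5095
  6     2,250.00     1,590.6578     9,543.9466
  7     2,875.00     1,918.3645    13,428.5513
  8     2,875.00     1,810.6319    14,485.0550
  9     2,875.00     1,708.9494    15,380.5444
  10   27,875.00    15,638.8663   156,388.6626
  Σ                 32,158.1940   236,603.4448
Price P = Σ PV = 32,158.1940.
Macaulay duration = Σ(t·PV) / P = 236,603.4448 / 32,158.1940 = 7.35749 years.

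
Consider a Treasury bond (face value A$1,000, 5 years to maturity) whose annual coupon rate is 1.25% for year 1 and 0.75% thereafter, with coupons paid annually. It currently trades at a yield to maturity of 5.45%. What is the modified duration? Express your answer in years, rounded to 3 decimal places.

4.640 years

Periodic yield y = 0.0545. First find Macaulay duration:
  t   CF        PV=CF/(1+0.0545)^t    t·PV
  1        12.50        11.8540        11.8540
  2         7.50         6.7448        13.4896
  3         7.50         6.3962        19.1886
  4         7.50         6.0656        24.2625
  5     1,007.50       772.7022     3,863.5109
  Σ                    803.7627     3,932.3054
P = 803.7627; Macaulay duration = 3,932.3054 / 803.7627 = 4.89237 years.
Modified duration = D_Mac / (1 + y) = 4.89237 / 1.0545 = 4.63952 years.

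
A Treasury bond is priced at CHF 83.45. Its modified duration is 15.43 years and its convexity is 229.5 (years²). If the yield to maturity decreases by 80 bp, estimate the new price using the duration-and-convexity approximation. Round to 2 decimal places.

CHF 94.36

Duration effect: -D_mod·Δy = -15.43 × (-0.008) = +0.123440
Convexity effect: ½·C·(Δy)² = 0.5 × 229.5 × (-0.008)² = +0.0073440
ΔP/P ≈ +0.123440 + 0.0073440 = +0.130784
New price ≈ 83.45 × (1 + 0.130784) = 94.3639248.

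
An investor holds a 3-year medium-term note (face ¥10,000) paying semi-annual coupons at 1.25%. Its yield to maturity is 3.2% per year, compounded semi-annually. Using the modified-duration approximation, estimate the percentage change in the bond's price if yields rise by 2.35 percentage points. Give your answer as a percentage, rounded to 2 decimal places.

Periodic yield y = 0.016. Modified duration first:
  t   CF        PV=CF/(1+0.016)^t    t·PV
  1        62.50        61.5157        61.5157
  2        62.50        60.5470       121.0940
  3        62.50        59.5935       178.7805
  4        62.50        58.6550       234.6201
  5        62.50        57.7313       288.6566
  6    10,062.50     9,148.3684    54,890.2105
  Σ                  9,446.4110    55,774.8774
P = 9,446.4110; D_Mac = 5.90435 half-year periods = 2.95217 yrs; D_mod = 2.95217/(1+0.016) = 2.90568 yrs.
ΔP/P ≈ -D_mod · Δy = -2.90568 × (+0.0235) = -0.068284 = -6.8284%.

-6.83%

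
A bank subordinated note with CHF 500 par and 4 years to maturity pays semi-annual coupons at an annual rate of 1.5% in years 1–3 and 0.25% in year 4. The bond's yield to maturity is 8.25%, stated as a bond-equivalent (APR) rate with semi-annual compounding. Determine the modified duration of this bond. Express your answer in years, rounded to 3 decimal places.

Periodic yield y = 0.04125. First find Macaulay duration:
  t   CF        PV=CF/(1+0.04125)^t    t·PV
  1        3.750         3.6014         3.6014
  2        3.750         3.4588         6.9175
  3        3.750         3.3217         9.9652
  4        3.750         3.1902        12.7606
  5        3.750         3.0638        15.3189
  6        3.750         2.9424        17.6544
  7        0.625         0.4710         3.2968
  8      500.625       362.3034     2,898.4273
  Σ                    382.3526     2,967.9421
P = 382.3526; Macaulay duration = 2,967.9421 / 382.3526 = 7.76232 half-year periods = 3.88116 years.
Modified duration = D_Mac / (1 + y) = 3.88116 / 1.04125 = 3.72740 years.

3.727 years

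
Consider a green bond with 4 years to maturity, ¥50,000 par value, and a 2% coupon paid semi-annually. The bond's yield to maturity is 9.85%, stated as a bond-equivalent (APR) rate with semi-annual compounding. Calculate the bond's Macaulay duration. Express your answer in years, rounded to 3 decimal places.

3.837 years

Periodic yield y = 0.04925. Discount each cash flow and weight by its period:
  t   CF        PV=CF/(1+0.04925)^t    t·PV
  1       500.00       476.5309       476.5309
  2       500.00       454.1633       908.3266
  3       500.00       432.8457     1,298.5370
  4       500.00       412.5286     1,650.1145
  5       500.00       393.1652     1,965.8262
  6       500.00       374.7107     2,248.2644
  7       500.00       357.1225     2,499.8572
  8    50,500.00    34,376.3336   275,010.6687
  Σ                 37,277.4005   286,058.1255
Price P = Σ PV = 37,277.4005.
Macaulay duration = Σ(t·PV) / P = 286,058.1255 / 37,277.4005 = 7.67377 half-year periods.
In years: 7.67377 / 2 = 3.83688 years.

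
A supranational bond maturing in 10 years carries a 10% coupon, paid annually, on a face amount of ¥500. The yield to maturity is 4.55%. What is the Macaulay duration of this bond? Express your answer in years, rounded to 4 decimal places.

7.3145 years

Periodic yield y = 0.0455. Discount each cash flow and weight by its year:
  t   CF        PV=CF/(1+0.0455)^t    t·PV
  1        50.00        47.8240        47.8240
  2        50.00        45.7427        91.4854
  3        50.00        43.7520       131.2560
  4        50.00        41.8479       167.3917
  5        50.00        40.0267       200.1335
  6        50.00        38.2847       229.7085
  7        50.00        36.6186       256.3302
  8        50.00        35.0250       280.1997
  9        50.00        33.5007       301.5062
  10      550.00       352.4701     3,524.7013
  Σ                    715.0925     5,230.5365
Price P = Σ PV = 715.0925.
Macaulay duration = Σ(t·PV) / P = 5,230.5365 / 715.0925 = 7.31449 years.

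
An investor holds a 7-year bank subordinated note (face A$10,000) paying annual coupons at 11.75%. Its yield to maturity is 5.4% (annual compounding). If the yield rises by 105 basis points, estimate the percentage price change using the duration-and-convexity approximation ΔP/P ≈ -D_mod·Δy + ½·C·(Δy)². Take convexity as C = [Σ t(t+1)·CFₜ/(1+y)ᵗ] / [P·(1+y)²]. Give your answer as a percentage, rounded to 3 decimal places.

-5.205%

With y = 0.054:
  t   CF        PV=CF/(1+0.054)^t    t·PV        t(t+1)·PV
  1     1,175.00     1,114.8008     1,114.8008       2,229.6015
  2     1,175.00     1,057.6857     2,115.3715       6,346.1144
  3     1,175.00     1,003.4969     3,010.4907      12,041.9628
  4     1,175.00       952.0843     3,808.3374      19,041.6869
  5     1,175.00       903.3058     4,516.5291      27,099.1748
  6     1,175.00       857.0264     5,142.1584      35,995.1089
  7    11,175.00     7,733.2715    54,132.9003     433,063.2020
  Σ                 13,621.6714    73,840.5881     535,816.8512
P = 13,621.6714; D_Mac = 5.42082 yrs; D_mod = 5.14309 yrs; C = 35.40827.
Duration effect: -5.14309 × (+0.0105) = -0.054002
Convexity effect: 0.5 × 35.40827 × (0.0105)² = +0.0019519
ΔP/P ≈ -0.054002 + 0.0019519 = -0.052051 = -5.2051%.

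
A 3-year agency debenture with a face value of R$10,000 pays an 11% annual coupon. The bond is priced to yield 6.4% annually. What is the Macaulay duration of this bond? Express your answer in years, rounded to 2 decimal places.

2.73 years

Periodic yield y = 0.064. Discount each cash flow and weight by its year:
  t   CF        PV=CF/(1+0.064)^t    t·PV
  1     1,100.00     1,033.8346     1,033.8346
  2     1,100.00       971.6490     1,943.2981
  3    11,100.00     9,215.0585    27,645.1754
  Σ                 11,220.5421    30,622.3081
Price P = Σ PV = 11,220.5421.
Macaulay duration = Σ(t·PV) / P = 30,622.3081 / 11,220.5421 = 2.72913 years.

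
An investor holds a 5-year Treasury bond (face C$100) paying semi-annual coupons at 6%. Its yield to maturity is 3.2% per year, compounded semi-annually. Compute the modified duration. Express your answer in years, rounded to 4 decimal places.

Periodic yield y = 0.016. First find Macaulay duration:
  t   CF        PV=CF/(1+0.016)^t    t·PV
  1         3.00         2.9528         2.9528
  2         3.00         2.9063         5.8125
  3         3.00         2.8605         8.5815
  4         3.00         2.8154        11.2618
  5         3.00         2.7711        13.8555
  6         3.00         2.7275        16.3648
  7         3.00         2.6845        18.7916
  8         3.00         2.6422        21.1379
  9         3.00         2.6006        23.4056
  10      103.00        87.8820       878.8204
  Σ                    112.8429     1,000.9843
P = 112.8429; Macaulay duration = 1,000.9843 / 112.8429 = 8.87060 half-year periods = 4.43530 years.
Modified duration = D_Mac / (1 + y) = 4.43530 / 1.016 = 4.36545 years.

4.3655 years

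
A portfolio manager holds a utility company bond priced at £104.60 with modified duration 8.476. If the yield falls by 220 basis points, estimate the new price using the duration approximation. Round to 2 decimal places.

Duration approximation: ΔP/P ≈ -D_mod · Δy = -8.476 × (-0.022) = +0.186472.
New price ≈ 104.60 × (1 + 0.186472) = 124.1049712.

£124.10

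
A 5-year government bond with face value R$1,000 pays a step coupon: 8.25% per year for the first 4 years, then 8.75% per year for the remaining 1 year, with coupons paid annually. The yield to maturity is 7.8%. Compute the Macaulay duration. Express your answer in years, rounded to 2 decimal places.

4.30 years

Periodic yield y = 0.078. Discount each cash flow and weight by its year:
  t   CF        PV=CF/(1+0.078)^t    t·PV
  1        82.50        76.5306        76.5306
  2        82.50        70.9931       141.9863
  3        82.50        65.8564       197.5691
  4        82.50        61.0912       244.3649
  5     1,087.50       747.0256     3,735.1278
  Σ                  1,021.4969     4,395.5787
Price P = Σ PV = 1,021.4969.
Macaulay duration = Σ(t·PV) / P = 4,395.5787 / 1,021.4969 = 4.30308 years.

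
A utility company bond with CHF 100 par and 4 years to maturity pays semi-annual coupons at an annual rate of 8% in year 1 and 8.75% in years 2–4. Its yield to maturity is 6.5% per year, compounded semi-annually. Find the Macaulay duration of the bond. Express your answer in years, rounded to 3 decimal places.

Periodic yield y = 0.0325. Discount each cash flow and weight by its period:
  t   CF        PV=CF/(1+0.0325)^t    t·PV
  1        4.000         3.8741         3.8741
  2        4.000         3.7521         7.5043
  3        4.375         3.9747        11.9242
  4        4.375         3.8496        15.3985
  5        4.375         3.7284        18.6422
  6        4.375         3.6111        21.6665
  7        4.375         3.4974        24.4819
  8      104.375        80.8120       646.4962
  Σ                    107.0996       749.9880
Price P = Σ PV = 107.0996.
Macaulay duration = Σ(t·PV) / P = 749.9880 / 107.0996 = 7.00272 half-year periods.
In years: 7.00272 / 2 = 3.50136 years.

3.501 years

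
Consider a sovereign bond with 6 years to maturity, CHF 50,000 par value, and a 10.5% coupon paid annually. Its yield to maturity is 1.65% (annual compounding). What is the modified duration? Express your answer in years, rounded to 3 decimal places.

4.909 years

Periodic yield y = 0.0165. First find Macaulay duration:
  t   CF        PV=CF/(1+0.0165)^t    t·PV
  1     5,250.00     5,164.7811     5,164.7811
  2     5,250.00     5,080.9455    10,161.8910
  3     5,250.00     4,998.4707    14,995.4122
  4     5,250.00     4,917.3347    19,669.3389
  5     5,250.00     4,837.5157    24,187.5786
  6    55,250.00    50,082.7289   300,496.3733
  Σ                 75,081.7767   374,675.3751
P = 75,081.7767; Macaulay duration = 374,675.3751 / 75,081.7767 = 4.99023 years.
Modified duration = D_Mac / (1 + y) = 4.99023 / 1.0165 = 4.90923 years.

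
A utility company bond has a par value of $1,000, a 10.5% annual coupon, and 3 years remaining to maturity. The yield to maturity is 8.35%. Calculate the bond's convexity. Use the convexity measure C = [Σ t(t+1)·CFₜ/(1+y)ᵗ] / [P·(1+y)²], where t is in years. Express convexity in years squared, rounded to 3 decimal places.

9.006

With y = 0.0835:
  t   CF        PV=CF/(1+0.0835)^t    t·PV        t(t+1)·PV
  1       105.00        96.9082        96.9082         193.8163
  2       105.00        89.4399       178.8799         536.6396
  3     1,105.00       868.7114     2,606.1343      10,424.5370
  Σ                  1,055.0595     2,881.9223      11,154.9930
P = 1,055.0595.
Convexity = Σ t(t+1)·PV / [P·(1+y)²] = 11,154.9930 / (1,055.0595 × 1.173972) = 9.00605.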